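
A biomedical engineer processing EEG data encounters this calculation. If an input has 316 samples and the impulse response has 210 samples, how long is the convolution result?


Linear convolution output length:
L = N + M - 1
  = 316 + 210 - 1
  = 525 samples

525


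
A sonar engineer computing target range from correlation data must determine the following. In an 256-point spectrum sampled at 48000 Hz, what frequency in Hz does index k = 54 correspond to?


Frequency of DFT bin k:
f_k = k * fs / N
    = 54 * 48000 / 256
    = 2592000 / 256
    = 10125.0 Hz

10125.0 Hz


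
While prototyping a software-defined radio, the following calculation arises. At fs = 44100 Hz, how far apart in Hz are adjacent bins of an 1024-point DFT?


DFT frequency resolution:
df = fs / N
   = 44100 / 1024
   = 43.0664 Hz

43.0664 Hz


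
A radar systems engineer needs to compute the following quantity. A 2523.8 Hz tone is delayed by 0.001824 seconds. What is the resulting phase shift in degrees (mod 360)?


Phase shift from frequency and time delay:
phi = 360 * f * t_delay
    = 360 * 2523.8 * 0.001824
    = 1657.23 degrees
    mod 360 = 217.23 degrees

217.23 degrees


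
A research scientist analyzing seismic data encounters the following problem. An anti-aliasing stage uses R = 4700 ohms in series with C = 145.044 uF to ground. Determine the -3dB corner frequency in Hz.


Cutoff frequency of a first-order RC filter:
fc = 1 / (2 * pi * R * C)
C = 145.044 uF = 0.000145044 F
fc = 1 / (2 * pi * 4700 * 0.000145044)
   = 1 / 4.2832901495644
   = 0.233465 Hz

0.233465 Hz


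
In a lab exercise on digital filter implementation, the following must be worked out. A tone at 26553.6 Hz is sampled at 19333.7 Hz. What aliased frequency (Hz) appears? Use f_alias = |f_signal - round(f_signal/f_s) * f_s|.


Compute the nearest integer multiple of fs to the signal:
n = round(26553.6 / 19333.7) = 1
f_alias = |26553.6 - 1 * 19333.7|
        = |26553.6 - 19333.7|
        = 7219.9 Hz

7219.9


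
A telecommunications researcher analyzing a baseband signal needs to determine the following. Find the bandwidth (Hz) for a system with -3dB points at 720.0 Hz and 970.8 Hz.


Bandwidth is the difference of -3dB frequencies:
BW = f_high - f_low
   = 970.8 - 720.0
   = 250.8 Hz

250.8 Hz


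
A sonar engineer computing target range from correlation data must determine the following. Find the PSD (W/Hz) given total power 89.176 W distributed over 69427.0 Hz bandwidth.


Power spectral density:
PSD = P / BW
    = 89.176 / 69427.0
    = 0.00128446 W/Hz

0.00128446 W/Hz


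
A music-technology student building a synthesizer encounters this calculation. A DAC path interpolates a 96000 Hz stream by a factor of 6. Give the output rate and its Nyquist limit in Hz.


Step 1 — output sample rate after interpolation by L:
fs_out = L * fs_in = 6 * 96000 = 576000 Hz

Step 2 — Nyquist frequency of the output stream:
f_Nyq = fs_out / 2 = 576000 / 2 = 288000.0 Hz

fs_out = 576000 Hz; f_Nyquist = 288000.0 Hz


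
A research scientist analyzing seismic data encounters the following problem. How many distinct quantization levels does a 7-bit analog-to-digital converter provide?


Number of quantization levels = 2^N
= 2^7
= 128

128


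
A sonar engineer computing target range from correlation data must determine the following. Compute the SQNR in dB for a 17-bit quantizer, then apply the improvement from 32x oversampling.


Step 1 — baseline SQNR at Nyquist:
SQNR_base = 6.02*N + 1.76
          = 6.02*17 + 1.76
          = 104.1 dB

Step 2 — oversampling processing gain:
G = 10*log10(OSR) = 10*log10(32) = 15.05 dB

Step 3 — total:
SQNR_total = 104.1 + 15.05 = 119.15 dB

Base SQNR = 104.1 dB; oversampled SQNR = 119.15 dB


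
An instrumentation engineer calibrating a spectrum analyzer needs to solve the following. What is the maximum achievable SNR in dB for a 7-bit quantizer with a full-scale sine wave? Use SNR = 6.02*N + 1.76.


Theoretical SNR for a full-scale sinusoid:
SNR = 6.02 * N + 1.76
    = 6.02 * 7 + 1.76
    = 42.14 + 1.76
    = 43.9 dB

43.9 dB


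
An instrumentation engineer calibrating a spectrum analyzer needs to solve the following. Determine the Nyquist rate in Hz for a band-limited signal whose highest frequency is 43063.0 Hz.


The Nyquist rate is twice the maximum frequency component.
fs_min = 2 * fmax
      = 2 * 43063.0
      = 86126.0 Hz

86126.0


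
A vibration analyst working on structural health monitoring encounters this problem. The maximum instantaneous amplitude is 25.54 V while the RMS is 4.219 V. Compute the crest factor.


Crest factor is the ratio of peak to RMS:
CF = V_peak / V_rms
   = 25.54 / 4.219
   = 6.0536

6.0536


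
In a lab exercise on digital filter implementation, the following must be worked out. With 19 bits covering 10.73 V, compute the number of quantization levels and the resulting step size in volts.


Step 1 — number of quantization levels:
L = 2^N = 2^19 = 524288

Step 2 — LSB step size:
delta = Vfs / L
      = 10.73 / 524288
      = 2.047e-05 V

Levels = 524288; step size = 2.047e-05 V


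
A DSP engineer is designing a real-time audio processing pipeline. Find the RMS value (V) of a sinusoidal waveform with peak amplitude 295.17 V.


RMS voltage for a sinusoidal waveform:
V_rms = V_peak / sqrt(2)
      = 295.17 / 1.414214
      = 208.717 V

208.717 V


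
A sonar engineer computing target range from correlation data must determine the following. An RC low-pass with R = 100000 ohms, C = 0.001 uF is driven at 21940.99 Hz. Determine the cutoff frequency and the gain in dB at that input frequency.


Step 1 — cutoff frequency:
fc = 1 / (2*pi*R*C)
C = 0.001 uF = 1e-09 F
fc = 1 / (2*pi*100000*1e-09)
   = 1591.549 Hz

Step 2 — magnitude at f = 21940.99 Hz:
|H(f)| = 1 / sqrt(1 + (f/fc)^2)
f/fc = 21940.99 / 1591.549 = 13.785934
|H| = 1 / sqrt(1 + 190.051976) = 0.0723476
|H|_dB = 20*log10(0.0723476) = -22.81 dB

fc = 1591.549 Hz; |H(21940.99 Hz)| = -22.81 dB


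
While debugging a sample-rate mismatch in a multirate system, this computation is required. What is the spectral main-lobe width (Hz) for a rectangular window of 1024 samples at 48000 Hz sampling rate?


Main lobe width for a rectangular window:
Width = 2 * fs / N
      = 2 * 48000 / 1024
      = 96000 / 1024
      = 93.75 Hz

93.75 Hz


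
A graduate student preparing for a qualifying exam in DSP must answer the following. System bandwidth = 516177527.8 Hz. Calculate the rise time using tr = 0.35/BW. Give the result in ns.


Rise time from bandwidth relationship:
tr = 0.35 / BW
   = 0.35 / 516177527.8
   = 6.780612893e-10 s
   = 0.6781 ns

0.6781 ns


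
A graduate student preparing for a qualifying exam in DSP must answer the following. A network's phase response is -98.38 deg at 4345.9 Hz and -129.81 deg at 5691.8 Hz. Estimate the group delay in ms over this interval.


Group delay from phase difference:
tau = -d(phi)/d(omega)
d(phi) = -31.43 deg = -0.548557 rad
d(omega) = 2*pi*(5691.8 - 4345.9) = 8456.5391 rad/s
tau = -(-0.548557) / 8456.5391
    = 0.0649 ms

0.0649 ms


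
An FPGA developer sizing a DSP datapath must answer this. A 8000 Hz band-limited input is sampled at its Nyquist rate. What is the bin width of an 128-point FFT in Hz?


Step 1 — Nyquist sampling rate:
fs = 2 * fmax = 2 * 8000 = 16000 Hz

Step 2 — DFT bin spacing:
df = fs / N = 16000 / 128 = 125.0 Hz

125.0 Hz


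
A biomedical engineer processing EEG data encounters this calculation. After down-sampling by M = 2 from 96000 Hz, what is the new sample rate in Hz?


Decimation reduces the sample rate:
fs_out = fs_in / M
       = 96000 / 2
       = 48000.0 Hz

48000.0 Hz


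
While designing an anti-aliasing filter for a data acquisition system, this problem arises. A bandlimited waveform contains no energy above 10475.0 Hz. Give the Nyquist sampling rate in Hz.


The Nyquist rate is twice the maximum frequency component.
fs_min = 2 * fmax
      = 2 * 10475.0
      = 20950.0 Hz

20950.0


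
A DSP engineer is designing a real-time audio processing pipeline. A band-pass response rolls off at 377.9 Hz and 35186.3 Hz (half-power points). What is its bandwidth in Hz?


Bandwidth is the difference of -3dB frequencies:
BW = f_high - f_low
   = 35186.3 - 377.9
   = 34808.4 Hz

34808.4 Hz


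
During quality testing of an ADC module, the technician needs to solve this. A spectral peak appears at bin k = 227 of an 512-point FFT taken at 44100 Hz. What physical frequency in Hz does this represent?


Frequency of DFT bin k:
f_k = k * fs / N
    = 227 * 44100 / 512
    = 10010700 / 512
    = 19552.148 Hz

19552.148 Hz


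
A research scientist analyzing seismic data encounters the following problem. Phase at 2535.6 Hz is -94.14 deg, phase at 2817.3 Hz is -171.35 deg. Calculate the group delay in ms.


Group delay from phase difference:
tau = -d(phi)/d(omega)
d(phi) = -77.21 deg = -1.347569 rad
d(omega) = 2*pi*(2817.3 - 2535.6) = 1769.9733 rad/s
tau = -(-1.347569) / 1769.9733
    = 0.7613 ms

0.7613 ms


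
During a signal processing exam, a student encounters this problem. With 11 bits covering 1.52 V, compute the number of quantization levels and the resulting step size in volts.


Step 1 — number of quantization levels:
L = 2^N = 2^11 = 2048

Step 2 — LSB step size:
delta = Vfs / L
      = 1.52 / 2048
      = 0.00074219 V

Levels = 2048; step size = 0.00074219 V


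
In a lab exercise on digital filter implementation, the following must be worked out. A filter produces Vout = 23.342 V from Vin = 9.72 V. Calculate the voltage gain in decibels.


Voltage gain in dB:
G = 20 * log10(Vout / Vin)
  = 20 * log10(23.342 / 9.72)
  = 20 * log10(2.40144)
  = 20 * 0.380472
  = 7.61 dB

7.61 dB


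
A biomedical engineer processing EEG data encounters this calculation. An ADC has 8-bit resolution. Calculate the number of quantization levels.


Number of quantization levels = 2^N
= 2^8
= 256

256


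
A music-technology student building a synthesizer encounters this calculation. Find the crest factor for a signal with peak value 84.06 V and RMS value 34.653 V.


Crest factor is the ratio of peak to RMS:
CF = V_peak / V_rms
   = 84.06 / 34.653
   = 2.4258

2.4258


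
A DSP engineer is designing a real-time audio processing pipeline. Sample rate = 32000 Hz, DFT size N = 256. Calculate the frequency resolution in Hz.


DFT frequency resolution:
df = fs / N
   = 32000 / 256
   = 125.0 Hz

125.0 Hz


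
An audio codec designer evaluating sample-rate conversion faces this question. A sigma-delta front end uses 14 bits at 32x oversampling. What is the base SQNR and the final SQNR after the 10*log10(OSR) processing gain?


Step 1 — baseline SQNR at Nyquist:
SQNR_base = 6.02*N + 1.76
          = 6.02*14 + 1.76
          = 86.04 dB

Step 2 — oversampling processing gain:
G = 10*log10(OSR) = 10*log10(32) = 15.05 dB

Step 3 — total:
SQNR_total = 86.04 + 15.05 = 101.09 dB

Base SQNR = 86.04 dB; oversampled SQNR = 101.09 dB


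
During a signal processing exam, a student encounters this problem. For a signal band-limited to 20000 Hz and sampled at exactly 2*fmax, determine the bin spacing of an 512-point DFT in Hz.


Step 1 — Nyquist sampling rate:
fs = 2 * fmax = 2 * 20000 = 40000 Hz

Step 2 — DFT bin spacing:
df = fs / N = 40000 / 512 = 78.125 Hz

78.125 Hz


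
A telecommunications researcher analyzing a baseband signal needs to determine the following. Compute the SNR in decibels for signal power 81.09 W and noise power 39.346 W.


SNR in decibels:
SNR = 10 * log10(Ps / Pn)
    = 10 * log10(81.09 / 39.346)
    = 10 * log10(2.0609)
    = 10 * 0.3141
    = 3.14 dB

3.14 dB


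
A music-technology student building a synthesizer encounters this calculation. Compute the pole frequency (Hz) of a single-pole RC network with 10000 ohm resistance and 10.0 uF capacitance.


Cutoff frequency of a first-order RC filter:
fc = 1 / (2 * pi * R * C)
C = 10.0 uF = 1e-05 F
fc = 1 / (2 * pi * 10000 * 1e-05)
   = 1 / 0.62831853071796
   = 1.591549 Hz

1.591549 Hz


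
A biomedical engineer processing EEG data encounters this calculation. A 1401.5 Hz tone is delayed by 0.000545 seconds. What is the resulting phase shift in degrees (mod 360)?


Phase shift from frequency and time delay:
phi = 360 * f * t_delay
    = 360 * 1401.5 * 0.000545
    = 274.97 degrees
    mod 360 = 274.97 degrees

274.97 degrees


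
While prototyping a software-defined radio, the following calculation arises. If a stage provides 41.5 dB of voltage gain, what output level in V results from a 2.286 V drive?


Output voltage from dB gain:
V_out = V_in * 10^(gain_dB / 20)
      = 2.286 * 10^(41.5 / 20)
      = 2.286 * 118.850223
      = 271.6916 V

271.6916 V


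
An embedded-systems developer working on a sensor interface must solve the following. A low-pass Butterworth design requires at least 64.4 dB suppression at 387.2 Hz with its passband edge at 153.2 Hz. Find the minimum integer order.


Butterworth filter order formula:
n = log10(10^(A/10) - 1) / (2 * log10(f_stop/f_pass))
10^(64.4/10) - 1 = 2754227.7033
f_stop/f_pass = 387.2 / 153.2 = 2.5274
n = 7.9965 -> ceil = 8

8


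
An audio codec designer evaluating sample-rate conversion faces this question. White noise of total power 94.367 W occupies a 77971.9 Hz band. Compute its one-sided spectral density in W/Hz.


Power spectral density:
PSD = P / BW
    = 94.367 / 77971.9
    = 0.00121027 W/Hz

0.00121027 W/Hz


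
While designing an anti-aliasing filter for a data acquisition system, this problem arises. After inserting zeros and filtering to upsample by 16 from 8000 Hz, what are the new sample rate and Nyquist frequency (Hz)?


Step 1 — output sample rate after interpolation by L:
fs_out = L * fs_in = 16 * 8000 = 128000 Hz

Step 2 — Nyquist frequency of the output stream:
f_Nyq = fs_out / 2 = 128000 / 2 = 64000.0 Hz

fs_out = 128000 Hz; f_Nyquist = 64000.0 Hz


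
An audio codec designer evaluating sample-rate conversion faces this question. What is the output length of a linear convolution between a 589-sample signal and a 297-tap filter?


Linear convolution output length:
L = N + M - 1
  = 589 + 297 - 1
  = 885 samples

885


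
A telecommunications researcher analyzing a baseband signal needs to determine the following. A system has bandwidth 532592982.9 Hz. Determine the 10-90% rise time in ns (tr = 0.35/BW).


Rise time from bandwidth relationship:
tr = 0.35 / BW
   = 0.35 / 532592982.9
   = 6.571622444e-10 s
   = 0.6572 ns

0.6572 ns


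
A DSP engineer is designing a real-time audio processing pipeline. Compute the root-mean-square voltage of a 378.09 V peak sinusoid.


RMS voltage for a sinusoidal waveform:
V_rms = V_peak / sqrt(2)
      = 378.09 / 1.414214
      = 267.35 V

267.35 V


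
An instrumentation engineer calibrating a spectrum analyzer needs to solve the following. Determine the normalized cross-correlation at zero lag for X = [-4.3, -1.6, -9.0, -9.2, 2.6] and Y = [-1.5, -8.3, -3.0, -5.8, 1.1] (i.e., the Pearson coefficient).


Pearson correlation coefficient (population):
r = cov(X,Y) / (std(X) * std(Y))
Mean X = -4.3, Mean Y = -3.5
Cov(X,Y) = 5.54
Std(X) = 4.494441, Std(Y) = 3.278414
r = 0.376

0.376


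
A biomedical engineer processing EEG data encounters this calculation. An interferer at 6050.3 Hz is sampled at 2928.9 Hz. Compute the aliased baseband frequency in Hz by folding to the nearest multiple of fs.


Compute the nearest integer multiple of fs to the signal:
n = round(6050.3 / 2928.9) = 2
f_alias = |6050.3 - 2 * 2928.9|
        = |6050.3 - 5857.8|
        = 192.5 Hz

192.5


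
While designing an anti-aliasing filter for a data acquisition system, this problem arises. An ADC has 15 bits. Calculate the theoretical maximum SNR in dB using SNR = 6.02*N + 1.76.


Theoretical SNR for a full-scale sinusoid:
SNR = 6.02 * N + 1.76
    = 6.02 * 15 + 1.76
    = 90.3 + 1.76
    = 92.06 dB

92.06 dB


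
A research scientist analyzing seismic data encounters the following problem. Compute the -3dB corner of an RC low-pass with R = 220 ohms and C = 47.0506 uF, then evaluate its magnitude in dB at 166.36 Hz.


Step 1 — cutoff frequency:
fc = 1 / (2*pi*R*C)
C = 47.0506 uF = 4.70506e-05 F
fc = 1 / (2*pi*220*4.70506e-05)
   = 15.3756 Hz

Step 2 — magnitude at f = 166.36 Hz:
|H(f)| = 1 / sqrt(1 + (f/fc)^2)
f/fc = 166.36 / 15.3756 = 10.81974
|H| = 1 / sqrt(1 + 117.066774) = 0.0920314
|H|_dB = 20*log10(0.0920314) = -20.72 dB

fc = 15.3756 Hz; |H(166.36 Hz)| = -20.72 dB


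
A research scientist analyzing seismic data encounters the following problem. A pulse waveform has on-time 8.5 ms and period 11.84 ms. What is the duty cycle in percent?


Duty cycle as a percentage:
DC = (t_on / T) * 100
   = (8.5 / 11.84) * 100
   = 0.717905 * 100
   = 71.79 %

71.79 %


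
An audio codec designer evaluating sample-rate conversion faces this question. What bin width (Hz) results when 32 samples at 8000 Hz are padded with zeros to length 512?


Frequency resolution after zero-padding:
N_padded = 32 * 16 = 512
df = fs / N_padded
   = 8000 / 512
   = 15.625 Hz

15.625 Hz


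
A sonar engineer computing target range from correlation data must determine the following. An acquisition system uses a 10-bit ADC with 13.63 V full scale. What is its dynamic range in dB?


Dynamic range from full-scale to LSB:
V_min = V_max / 2^bits = 13.63 / 2^10
DR = 20 * log10(V_max / V_min)
   = 20 * log10(2^10)
   = 20 * 10 * log10(2)
   = 60.21 dB

60.21 dB


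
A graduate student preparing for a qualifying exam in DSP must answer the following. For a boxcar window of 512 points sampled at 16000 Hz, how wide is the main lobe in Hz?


Main lobe width for a rectangular window:
Width = 2 * fs / N
      = 2 * 16000 / 512
      = 32000 / 512
      = 62.5 Hz

62.5 Hz


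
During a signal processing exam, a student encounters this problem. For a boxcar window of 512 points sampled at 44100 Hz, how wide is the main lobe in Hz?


Main lobe width for a rectangular window:
Width = 2 * fs / N
      = 2 * 44100 / 512
      = 88200 / 512
      = 172.266 Hz

172.266 Hz


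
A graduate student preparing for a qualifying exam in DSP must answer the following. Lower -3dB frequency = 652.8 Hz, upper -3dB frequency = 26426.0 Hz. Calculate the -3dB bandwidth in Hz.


Bandwidth is the difference of -3dB frequencies:
BW = f_high - f_low
   = 26426.0 - 652.8
   = 25773.2 Hz

25773.2 Hz


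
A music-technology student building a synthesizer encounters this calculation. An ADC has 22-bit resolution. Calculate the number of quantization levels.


Number of quantization levels = 2^N
= 2^22
= 4194304

4194304


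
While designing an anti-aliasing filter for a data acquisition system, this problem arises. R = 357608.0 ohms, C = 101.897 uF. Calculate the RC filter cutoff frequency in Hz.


Cutoff frequency of a first-order RC filter:
fc = 1 / (2 * pi * R * C)
C = 101.897 uF = 0.000101897 F
fc = 1 / (2 * pi * 357608.0 * 0.000101897)
   = 1 / 228.95413531052
   = 0.004368 Hz

0.004368 Hz


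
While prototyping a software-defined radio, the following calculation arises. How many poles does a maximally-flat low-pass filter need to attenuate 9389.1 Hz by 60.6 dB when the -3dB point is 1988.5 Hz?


Butterworth filter order formula:
n = log10(10^(A/10) - 1) / (2 * log10(f_stop/f_pass))
10^(60.6/10) - 1 = 1148152.6215
f_stop/f_pass = 9389.1 / 1988.5 = 4.7217
n = 4.4949 -> ceil = 5

5


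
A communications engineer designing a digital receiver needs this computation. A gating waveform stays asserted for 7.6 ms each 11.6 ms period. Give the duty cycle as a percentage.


Duty cycle as a percentage:
DC = (t_on / T) * 100
   = (7.6 / 11.6) * 100
   = 0.655172 * 100
   = 65.52 %

65.52 %


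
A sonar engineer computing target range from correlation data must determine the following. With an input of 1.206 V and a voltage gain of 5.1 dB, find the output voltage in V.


Output voltage from dB gain:
V_out = V_in * 10^(gain_dB / 20)
      = 1.206 * 10^(5.1 / 20)
      = 1.206 * 1.798871
      = 2.1694 V

2.1694 V


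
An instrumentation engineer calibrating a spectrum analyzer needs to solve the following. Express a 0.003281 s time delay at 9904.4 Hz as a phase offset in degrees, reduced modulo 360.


Phase shift from frequency and time delay:
phi = 360 * f * t_delay
    = 360 * 9904.4 * 0.003281
    = 11698.68 degrees
    mod 360 = 178.68 degrees

178.68 degrees


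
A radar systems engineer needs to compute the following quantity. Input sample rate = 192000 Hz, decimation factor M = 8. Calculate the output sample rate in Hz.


Decimation reduces the sample rate:
fs_out = fs_in / M
       = 192000 / 8
       = 24000.0 Hz

24000.0 Hz


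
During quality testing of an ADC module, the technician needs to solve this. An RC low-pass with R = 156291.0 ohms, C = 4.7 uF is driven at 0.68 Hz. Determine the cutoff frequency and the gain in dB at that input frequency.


Step 1 — cutoff frequency:
fc = 1 / (2*pi*R*C)
C = 4.7 uF = 4.7e-06 F
fc = 1 / (2*pi*156291.0*4.7e-06)
   = 0.216665 Hz

Step 2 — magnitude at f = 0.68 Hz:
|H(f)| = 1 / sqrt(1 + (f/fc)^2)
f/fc = 0.68 / 0.216665 = 3.138486
|H| = 1 / sqrt(1 + 9.850094) = 0.3035871
|H|_dB = 20*log10(0.3035871) = -10.35 dB

fc = 0.216665 Hz; |H(0.68 Hz)| = -10.35 dB


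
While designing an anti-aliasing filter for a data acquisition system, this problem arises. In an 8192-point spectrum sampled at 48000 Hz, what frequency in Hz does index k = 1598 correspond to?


Frequency of DFT bin k:
f_k = k * fs / N
    = 1598 * 48000 / 8192
    = 76704000 / 8192
    = 9363.281 Hz

9363.281 Hz


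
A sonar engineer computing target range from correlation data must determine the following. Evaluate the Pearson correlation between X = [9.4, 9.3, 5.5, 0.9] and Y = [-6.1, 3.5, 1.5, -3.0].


Pearson correlation coefficient (population):
r = cov(X,Y) / (std(X) * std(Y))
Mean X = 6.275, Mean Y = -1.025
Cov(X,Y) = 1.621875
Std(X) = 3.478775, Std(Y) = 3.758574
r = 0.124

0.124


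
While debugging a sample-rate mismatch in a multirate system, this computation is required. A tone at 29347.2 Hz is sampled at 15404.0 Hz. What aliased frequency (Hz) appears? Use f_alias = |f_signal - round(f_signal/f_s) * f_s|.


Compute the nearest integer multiple of fs to the signal:
n = round(29347.2 / 15404.0) = 2
f_alias = |29347.2 - 2 * 15404.0|
        = |29347.2 - 30808.0|
        = 1460.8 Hz

1460.8


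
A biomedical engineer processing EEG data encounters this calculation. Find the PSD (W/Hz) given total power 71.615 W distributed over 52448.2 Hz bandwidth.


Power spectral density:
PSD = P / BW
    = 71.615 / 52448.2
    = 0.00136544 W/Hz

0.00136544 W/Hz


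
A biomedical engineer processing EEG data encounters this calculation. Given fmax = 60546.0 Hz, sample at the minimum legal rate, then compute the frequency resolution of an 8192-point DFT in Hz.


Step 1 — Nyquist sampling rate:
fs = 2 * fmax = 2 * 60546.0 = 121092.0 Hz

Step 2 — DFT bin spacing:
df = fs / N = 121092.0 / 8192 = 14.7817 Hz

14.7817 Hz


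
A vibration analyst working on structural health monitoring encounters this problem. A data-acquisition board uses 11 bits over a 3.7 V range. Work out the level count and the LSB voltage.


Step 1 — number of quantization levels:
L = 2^N = 2^11 = 2048

Step 2 — LSB step size:
delta = Vfs / L
      = 3.7 / 2048
      = 0.00180664 V

Levels = 2048; step size = 0.00180664 V


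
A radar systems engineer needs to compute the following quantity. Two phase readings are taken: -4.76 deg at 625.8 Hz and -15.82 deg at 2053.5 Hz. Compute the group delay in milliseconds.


Group delay from phase difference:
tau = -d(phi)/d(omega)
d(phi) = -11.06 deg = -0.193033 rad
d(omega) = 2*pi*(2053.5 - 625.8) = 8970.5037 rad/s
tau = -(-0.193033) / 8970.5037
    = 0.0215 ms

0.0215 ms


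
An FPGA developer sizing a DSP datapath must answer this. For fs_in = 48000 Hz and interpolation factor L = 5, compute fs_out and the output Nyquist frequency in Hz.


Step 1 — output sample rate after interpolation by L:
fs_out = L * fs_in = 5 * 48000 = 240000 Hz

Step 2 — Nyquist frequency of the output stream:
f_Nyq = fs_out / 2 = 240000 / 2 = 120000.0 Hz

fs_out = 240000 Hz; f_Nyquist = 120000.0 Hz


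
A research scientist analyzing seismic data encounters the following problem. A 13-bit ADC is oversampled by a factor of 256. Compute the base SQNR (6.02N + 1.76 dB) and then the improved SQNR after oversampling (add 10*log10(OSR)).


Step 1 — baseline SQNR at Nyquist:
SQNR_base = 6.02*N + 1.76
          = 6.02*13 + 1.76
          = 80.02 dB

Step 2 — oversampling processing gain:
G = 10*log10(OSR) = 10*log10(256) = 24.08 dB

Step 3 — total:
SQNR_total = 80.02 + 24.08 = 104.1 dB

Base SQNR = 80.02 dB; oversampled SQNR = 104.1 dB


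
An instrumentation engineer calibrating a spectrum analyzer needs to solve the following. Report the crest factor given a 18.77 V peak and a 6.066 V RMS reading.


Crest factor is the ratio of peak to RMS:
CF = V_peak / V_rms
   = 18.77 / 6.066
   = 3.0943

3.0943


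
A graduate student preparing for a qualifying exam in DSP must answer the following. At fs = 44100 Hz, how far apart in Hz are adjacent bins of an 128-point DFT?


DFT frequency resolution:
df = fs / N
   = 44100 / 128
   = 344.5312 Hz

344.5312 Hz


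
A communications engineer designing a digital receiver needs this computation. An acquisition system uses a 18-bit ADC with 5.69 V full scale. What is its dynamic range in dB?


Dynamic range from full-scale to LSB:
V_min = V_max / 2^bits = 5.69 / 2^18
DR = 20 * log10(V_max / V_min)
   = 20 * log10(2^18)
   = 20 * 18 * log10(2)
   = 108.37 dB

108.37 dB


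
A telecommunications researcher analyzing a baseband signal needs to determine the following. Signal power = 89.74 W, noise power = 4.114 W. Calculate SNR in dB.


SNR in decibels:
SNR = 10 * log10(Ps / Pn)
    = 10 * log10(89.74 / 4.114)
    = 10 * log10(21.8133)
    = 10 * 1.3387
    = 13.39 dB

13.39 dB


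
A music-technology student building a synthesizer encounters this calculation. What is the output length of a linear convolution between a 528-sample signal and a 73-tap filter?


Linear convolution output length:
L = N + M - 1
  = 528 + 73 - 1
  = 600 samples

600


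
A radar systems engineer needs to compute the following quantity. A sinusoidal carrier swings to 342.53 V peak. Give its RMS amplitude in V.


RMS voltage for a sinusoidal waveform:
V_rms = V_peak / sqrt(2)
      = 342.53 / 1.414214
      = 242.205 V

242.205 V


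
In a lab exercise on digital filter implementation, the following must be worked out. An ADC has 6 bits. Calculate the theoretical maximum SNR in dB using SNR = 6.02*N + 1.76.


Theoretical SNR for a full-scale sinusoid:
SNR = 6.02 * N + 1.76
    = 6.02 * 6 + 1.76
    = 36.12 + 1.76
    = 37.88 dB

37.88 dB


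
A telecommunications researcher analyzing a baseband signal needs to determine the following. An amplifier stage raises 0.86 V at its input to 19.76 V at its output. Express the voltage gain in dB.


Voltage gain in dB:
G = 20 * log10(Vout / Vin)
  = 20 * log10(19.76 / 0.86)
  = 20 * log10(22.976744)
  = 20 * 1.361288
  = 27.23 dB

27.23 dB


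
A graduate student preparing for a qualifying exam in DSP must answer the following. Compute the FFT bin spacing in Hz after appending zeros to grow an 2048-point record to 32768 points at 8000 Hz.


Frequency resolution after zero-padding:
N_padded = 2048 * 16 = 32768
df = fs / N_padded
   = 8000 / 32768
   = 0.2441 Hz

0.2441 Hz


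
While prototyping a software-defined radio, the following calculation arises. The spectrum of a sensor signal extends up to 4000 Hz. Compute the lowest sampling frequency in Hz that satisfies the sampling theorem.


The Nyquist rate is twice the maximum frequency component.
fs_min = 2 * fmax
      = 2 * 4000
      = 8000 Hz

8000


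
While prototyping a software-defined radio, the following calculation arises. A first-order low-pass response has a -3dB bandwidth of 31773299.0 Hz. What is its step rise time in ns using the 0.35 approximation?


Rise time from bandwidth relationship:
tr = 0.35 / BW
   = 0.35 / 31773299.0
   = 1.101553855e-08 s
   = 11.0155 ns

11.0155 ns


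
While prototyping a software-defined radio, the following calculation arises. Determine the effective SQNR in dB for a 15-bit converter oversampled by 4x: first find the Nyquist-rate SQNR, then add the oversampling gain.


Step 1 — baseline SQNR at Nyquist:
SQNR_base = 6.02*N + 1.76
          = 6.02*15 + 1.76
          = 92.06 dB

Step 2 — oversampling processing gain:
G = 10*log10(OSR) = 10*log10(4) = 6.02 dB

Step 3 — total:
SQNR_total = 92.06 + 6.02 = 98.08 dB

Base SQNR = 92.06 dB; oversampled SQNR = 98.08 dB


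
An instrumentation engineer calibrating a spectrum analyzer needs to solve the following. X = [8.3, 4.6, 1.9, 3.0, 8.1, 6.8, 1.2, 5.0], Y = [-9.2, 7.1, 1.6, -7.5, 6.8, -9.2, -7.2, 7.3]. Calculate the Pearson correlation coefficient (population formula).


Pearson correlation coefficient (population):
r = cov(X,Y) / (std(X) * std(Y))
Mean X = 4.8625, Mean Y = -1.2875
Cov(X,Y) = 0.912969
Std(X) = 2.544571, Std(Y) = 7.216377
r = 0.0497

0.0497


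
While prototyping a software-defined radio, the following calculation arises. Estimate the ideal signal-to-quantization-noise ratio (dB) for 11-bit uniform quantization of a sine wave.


Theoretical SNR for a full-scale sinusoid:
SNR = 6.02 * N + 1.76
    = 6.02 * 11 + 1.76
    = 66.22 + 1.76
    = 67.98 dB

67.98 dB


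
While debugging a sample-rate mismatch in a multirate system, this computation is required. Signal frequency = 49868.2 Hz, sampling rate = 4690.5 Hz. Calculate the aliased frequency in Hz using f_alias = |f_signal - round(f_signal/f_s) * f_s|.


Compute the nearest integer multiple of fs to the signal:
n = round(49868.2 / 4690.5) = 11
f_alias = |49868.2 - 11 * 4690.5|
        = |49868.2 - 51595.5|
        = 1727.3 Hz

1727.3


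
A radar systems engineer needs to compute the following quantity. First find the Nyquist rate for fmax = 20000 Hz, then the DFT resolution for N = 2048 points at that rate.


Step 1 — Nyquist sampling rate:
fs = 2 * fmax = 2 * 20000 = 40000 Hz

Step 2 — DFT bin spacing:
df = fs / N = 40000 / 2048 = 19.5312 Hz

19.5312 Hz


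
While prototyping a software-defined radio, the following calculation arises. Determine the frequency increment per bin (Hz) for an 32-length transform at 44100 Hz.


DFT frequency resolution:
df = fs / N
   = 44100 / 32
   = 1378.125 Hz

1378.125 Hz


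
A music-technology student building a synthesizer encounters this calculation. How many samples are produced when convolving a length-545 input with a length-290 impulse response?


Linear convolution output length:
L = N + M - 1
  = 545 + 290 - 1
  = 834 samples

834


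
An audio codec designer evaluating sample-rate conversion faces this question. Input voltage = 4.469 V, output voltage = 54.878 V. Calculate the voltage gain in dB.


Voltage gain in dB:
G = 20 * log10(Vout / Vin)
  = 20 * log10(54.878 / 4.469)
  = 20 * log10(12.279705)
  = 20 * 1.089188
  = 21.78 dB

21.78 dB


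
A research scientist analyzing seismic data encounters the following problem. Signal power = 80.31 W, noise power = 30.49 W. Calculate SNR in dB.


SNR in decibels:
SNR = 10 * log10(Ps / Pn)
    = 10 * log10(80.31 / 30.49)
    = 10 * log10(2.634)
    = 10 * 0.4206
    = 4.21 dB

4.21 dB


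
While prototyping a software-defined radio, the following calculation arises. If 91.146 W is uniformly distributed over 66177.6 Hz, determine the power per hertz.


Power spectral density:
PSD = P / BW
    = 91.146 / 66177.6
    = 0.00137729 W/Hz

0.00137729 W/Hz


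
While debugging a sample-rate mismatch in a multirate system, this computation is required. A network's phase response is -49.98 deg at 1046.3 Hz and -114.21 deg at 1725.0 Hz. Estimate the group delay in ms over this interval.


Group delay from phase difference:
tau = -d(phi)/d(omega)
d(phi) = -64.23 deg = -1.121025 rad
d(omega) = 2*pi*(1725.0 - 1046.3) = 4264.3979 rad/s
tau = -(-1.121025) / 4264.3979
    = 0.2629 ms

0.2629 ms


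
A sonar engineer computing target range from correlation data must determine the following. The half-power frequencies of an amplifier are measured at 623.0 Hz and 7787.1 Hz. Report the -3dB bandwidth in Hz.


Bandwidth is the difference of -3dB frequencies:
BW = f_high - f_low
   = 7787.1 - 623.0
   = 7164.1 Hz

7164.1 Hz


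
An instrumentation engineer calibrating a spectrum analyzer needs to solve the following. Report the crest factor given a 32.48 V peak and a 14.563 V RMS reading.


Crest factor is the ratio of peak to RMS:
CF = V_peak / V_rms
   = 32.48 / 14.563
   = 2.2303

2.2303


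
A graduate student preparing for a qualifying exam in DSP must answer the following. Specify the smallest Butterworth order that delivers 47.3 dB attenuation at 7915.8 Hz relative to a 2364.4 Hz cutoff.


Butterworth filter order formula:
n = log10(10^(A/10) - 1) / (2 * log10(f_stop/f_pass))
10^(47.3/10) - 1 = 53702.1796
f_stop/f_pass = 7915.8 / 2364.4 = 3.3479
n = 4.5067 -> ceil = 5

5


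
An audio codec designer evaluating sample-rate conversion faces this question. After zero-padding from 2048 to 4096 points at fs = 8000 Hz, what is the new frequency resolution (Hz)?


Frequency resolution after zero-padding:
N_padded = 2048 * 2 = 4096
df = fs / N_padded
   = 8000 / 4096
   = 1.9531 Hz

1.9531 Hz


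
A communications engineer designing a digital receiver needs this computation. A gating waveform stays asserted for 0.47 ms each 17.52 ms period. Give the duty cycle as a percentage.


Duty cycle as a percentage:
DC = (t_on / T) * 100
   = (0.47 / 17.52) * 100
   = 0.026826 * 100
   = 2.68 %

2.68 %


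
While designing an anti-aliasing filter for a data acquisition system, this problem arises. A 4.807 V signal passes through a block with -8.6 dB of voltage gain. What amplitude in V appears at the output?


Output voltage from dB gain:
V_out = V_in * 10^(gain_dB / 20)
      = 4.807 * 10^(-8.6 / 20)
      = 4.807 * 0.371535
      = 1.786 V

1.786 V


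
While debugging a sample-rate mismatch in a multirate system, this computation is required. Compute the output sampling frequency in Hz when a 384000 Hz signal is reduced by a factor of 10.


Decimation reduces the sample rate:
fs_out = fs_in / M
       = 384000 / 10
       = 38400.0 Hz

38400.0 Hz


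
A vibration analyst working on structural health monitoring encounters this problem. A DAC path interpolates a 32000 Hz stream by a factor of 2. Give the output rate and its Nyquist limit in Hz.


Step 1 — output sample rate after interpolation by L:
fs_out = L * fs_in = 2 * 32000 = 64000 Hz

Step 2 — Nyquist frequency of the output stream:
f_Nyq = fs_out / 2 = 64000 / 2 = 32000.0 Hz

fs_out = 64000 Hz; f_Nyquist = 32000.0 Hz


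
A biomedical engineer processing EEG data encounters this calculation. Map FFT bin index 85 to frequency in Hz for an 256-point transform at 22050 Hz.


Frequency of DFT bin k:
f_k = k * fs / N
    = 85 * 22050 / 256
    = 1874250 / 256
    = 7321.289 Hz

7321.289 Hz


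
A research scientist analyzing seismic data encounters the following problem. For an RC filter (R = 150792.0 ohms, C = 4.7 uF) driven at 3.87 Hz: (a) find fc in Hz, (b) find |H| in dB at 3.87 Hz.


Step 1 — cutoff frequency:
fc = 1 / (2*pi*R*C)
C = 4.7 uF = 4.7e-06 F
fc = 1 / (2*pi*150792.0*4.7e-06)
   = 0.224566 Hz

Step 2 — magnitude at f = 3.87 Hz:
|H(f)| = 1 / sqrt(1 + (f/fc)^2)
f/fc = 3.87 / 0.224566 = 17.233241
|H| = 1 / sqrt(1 + 296.984595) = 0.0579299
|H|_dB = 20*log10(0.0579299) = -24.74 dB

fc = 0.224566 Hz; |H(3.87 Hz)| = -24.74 dB


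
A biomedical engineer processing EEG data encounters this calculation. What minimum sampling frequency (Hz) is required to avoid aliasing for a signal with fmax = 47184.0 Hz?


The Nyquist rate is twice the maximum frequency component.
fs_min = 2 * fmax
      = 2 * 47184.0
      = 94368.0 Hz

94368.0


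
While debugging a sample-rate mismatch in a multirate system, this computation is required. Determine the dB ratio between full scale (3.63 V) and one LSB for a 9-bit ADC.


Dynamic range from full-scale to LSB:
V_min = V_max / 2^bits = 3.63 / 2^9
DR = 20 * log10(V_max / V_min)
   = 20 * log10(2^9)
   = 20 * 9 * log10(2)
   = 54.19 dB

54.19 dB


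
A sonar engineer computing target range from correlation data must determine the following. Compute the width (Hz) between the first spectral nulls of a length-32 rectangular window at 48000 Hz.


Main lobe width for a rectangular window:
Width = 2 * fs / N
      = 2 * 48000 / 32
      = 96000 / 32
      = 3000.0 Hz

3000.0 Hz


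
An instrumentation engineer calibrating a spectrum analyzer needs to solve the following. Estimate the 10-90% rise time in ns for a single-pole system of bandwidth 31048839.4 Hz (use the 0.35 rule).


Rise time from bandwidth relationship:
tr = 0.35 / BW
   = 0.35 / 31048839.4
   = 1.127256306e-08 s
   = 11.2726 ns

11.2726 ns


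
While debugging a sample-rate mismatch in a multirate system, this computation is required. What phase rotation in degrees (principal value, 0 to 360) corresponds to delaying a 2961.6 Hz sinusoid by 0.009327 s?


Phase shift from frequency and time delay:
phi = 360 * f * t_delay
    = 360 * 2961.6 * 0.009327
    = 9944.22 degrees
    mod 360 = 224.22 degrees

224.22 degrees


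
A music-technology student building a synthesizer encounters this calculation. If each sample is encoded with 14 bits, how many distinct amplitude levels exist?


Number of quantization levels = 2^N
= 2^14
= 16384

16384


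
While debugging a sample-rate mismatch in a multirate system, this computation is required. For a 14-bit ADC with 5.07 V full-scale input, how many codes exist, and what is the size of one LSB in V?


Step 1 — number of quantization levels:
L = 2^N = 2^14 = 16384

Step 2 — LSB step size:
delta = Vfs / L
      = 5.07 / 16384
      = 0.00030945 V

Levels = 16384; step size = 0.00030945 V


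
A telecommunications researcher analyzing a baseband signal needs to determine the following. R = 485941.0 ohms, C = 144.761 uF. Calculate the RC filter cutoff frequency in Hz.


Cutoff frequency of a first-order RC filter:
fc = 1 / (2 * pi * R * C)
C = 144.761 uF = 0.000144761 F
fc = 1 / (2 * pi * 485941.0 * 0.000144761)
   = 1 / 441.99258743967
   = 0.002262 Hz

0.002262 Hz


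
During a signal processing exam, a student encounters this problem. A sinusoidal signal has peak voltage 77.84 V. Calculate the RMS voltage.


RMS voltage for a sinusoidal waveform:
V_rms = V_peak / sqrt(2)
      = 77.84 / 1.414214
      = 55.041 V

55.041 V


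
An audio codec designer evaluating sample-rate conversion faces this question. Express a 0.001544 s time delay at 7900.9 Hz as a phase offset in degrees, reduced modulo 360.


Phase shift from frequency and time delay:
phi = 360 * f * t_delay
    = 360 * 7900.9 * 0.001544
    = 4391.64 degrees
    mod 360 = 71.64 degrees

71.64 degrees


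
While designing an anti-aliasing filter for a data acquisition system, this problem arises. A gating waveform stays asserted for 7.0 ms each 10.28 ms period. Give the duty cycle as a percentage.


Duty cycle as a percentage:
DC = (t_on / T) * 100
   = (7.0 / 10.28) * 100
   = 0.680934 * 100
   = 68.09 %

68.09 %


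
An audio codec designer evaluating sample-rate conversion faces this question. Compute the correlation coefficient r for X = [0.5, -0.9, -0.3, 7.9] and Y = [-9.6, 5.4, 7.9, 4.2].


Pearson correlation coefficient (population):
r = cov(X,Y) / (std(X) * std(Y))
Mean X = 1.8, Mean Y = 1.975
Cov(X,Y) = 1.7325
Std(X) = 3.556684, Std(Y) = 6.814828
r = 0.0715

0.0715
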